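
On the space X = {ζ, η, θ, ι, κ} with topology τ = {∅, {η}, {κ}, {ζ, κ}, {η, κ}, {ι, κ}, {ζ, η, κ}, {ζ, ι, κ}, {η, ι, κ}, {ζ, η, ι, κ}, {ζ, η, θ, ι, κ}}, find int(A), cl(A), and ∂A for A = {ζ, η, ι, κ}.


int(A) = {ζ, η, ι, κ}, cl(A) = {ζ, η, θ, ι, κ}, ∂A = {θ}.

Closed sets in (X, τ) are complements of opens:
  closed(X, τ) = {∅, {θ}, {ζ, θ}, {η, θ}, {θ, ι}, {ζ, η, θ}, {ζ, θ, ι}, {η, θ, ι}, {ζ, η, θ, ι}, {ζ, θ, ι, κ}, {ζ, η, θ, ι, κ}}.
int(A) = ⋃ {U ∈ τ : U ⊆ A}. Opens contained in A: ∅, {η}, {κ}, {ζ, κ}, {η, κ}, {ι, κ}, {ζ, η, κ}, {ζ, ι, κ}, {η, ι, κ}, {ζ, η, ι, κ}.
Taking the union of these: int(A) = {ζ, η, ι, κ}.
cl(A) = ⋂ {C closed : A ⊆ C}. Closed sets containing A: {ζ, η, θ, ι, κ}.
Intersecting these: cl(A) = {ζ, η, θ, ι, κ}.
∂A = cl(A) ∖ int(A) = {ζ, η, θ, ι, κ} ∖ {ζ, η, ι, κ} = {θ}.


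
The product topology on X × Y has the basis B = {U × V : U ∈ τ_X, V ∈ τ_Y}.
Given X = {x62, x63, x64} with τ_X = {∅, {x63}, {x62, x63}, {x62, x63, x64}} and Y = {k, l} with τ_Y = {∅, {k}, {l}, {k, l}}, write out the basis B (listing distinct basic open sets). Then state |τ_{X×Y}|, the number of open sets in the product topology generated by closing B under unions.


Basis B = {∅ × ∅, {x63} × {k}, {x63} × {l}, {x62, x63} × {k}, {x62, x63} × {l}, {x63} × {k, l}, {x62, x63, x64} × {k}, {x62, x63, x64} × {l}, {x62, x63} × {k, l}, {x62, x63, x64} × {k, l}}; |τ_{X×Y}| = 16.

Enumerate products U × V with U ∈ τ_X, V ∈ τ_Y (deduplicated):
  ∅ × ∅ = {} (∅)
  {x63} × {k} = {(x63,k)}
  {x63} × {l} = {(x63,l)}
  {x62, x63} × {k} = {(x62,k), (x63,k)}
  {x62, x63} × {l} = {(x62,l), (x63,l)}
  {x63} × {k, l} = {(x63,k), (x63,l)}
  {x62, x63, x64} × {k} = {(x62,k), (x63,k), (x64,k)}
  {x62, x63, x64} × {l} = {(x62,l), (x63,l), (x64,l)}
  {x62, x63} × {k, l} = {(x62,k), (x62,l), (x63,k), (x63,l)}
  {x62, x63, x64} × {k, l} = {(x62,k), (x62,l), (x63,k), (x63,l), (x64,k), (x64,l)}
These 10 distinct sets form the basis B.
Close under arbitrary unions to get τ_{X×Y}; counting gives |τ_{X×Y}| = 16.


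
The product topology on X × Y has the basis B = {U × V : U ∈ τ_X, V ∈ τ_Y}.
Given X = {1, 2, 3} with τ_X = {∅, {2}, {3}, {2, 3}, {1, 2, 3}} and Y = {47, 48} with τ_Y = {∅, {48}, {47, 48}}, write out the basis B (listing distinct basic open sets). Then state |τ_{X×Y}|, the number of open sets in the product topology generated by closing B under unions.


Basis B = {∅ × ∅, {2} × {48}, {3} × {48}, {2} × {47, 48}, {2, 3} × {48}, {3} × {47, 48}, {1, 2, 3} × {48}, {2, 3} × {47, 48}, {1, 2, 3} × {47, 48}}; |τ_{X×Y}| = 14.

Enumerate products U × V with U ∈ τ_X, V ∈ τ_Y (deduplicated):
  ∅ × ∅ = {} (∅)
  {2} × {48} = {(2,48)}
  {3} × {48} = {(3,48)}
  {2} × {47, 48} = {(2,47), (2,48)}
  {2, 3} × {48} = {(2,48), (3,48)}
  {3} × {47, 48} = {(3,47), (3,48)}
  {1, 2, 3} × {48} = {(1,48), (2,48), (3,48)}
  {2, 3} × {47, 48} = {(2,47), (2,48), (3,47), (3,48)}
  {1, 2, 3} × {47, 48} = {(1,47), (1,48), (2,47), (2,48), (3,47), (3,48)}
These 9 distinct sets form the basis B.
Close under arbitrary unions to get τ_{X×Y}; counting gives |τ_{X×Y}| = 14.


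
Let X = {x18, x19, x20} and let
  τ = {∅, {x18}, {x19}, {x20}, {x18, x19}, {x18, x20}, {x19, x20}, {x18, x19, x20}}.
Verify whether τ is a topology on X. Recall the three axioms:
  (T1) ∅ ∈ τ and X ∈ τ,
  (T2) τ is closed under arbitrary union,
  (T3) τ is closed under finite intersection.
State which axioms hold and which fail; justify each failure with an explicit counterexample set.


τ IS a topology on X.

Axiom (T1): ∅ ∈ τ? Yes; X ∈ τ? Yes.
Axiom (T2/T3): check pairwise unions and intersections of members of τ.
All pairwise intersections and unions checked — each lies in τ. Therefore τ satisfies (T1), (T2), (T3): it IS a topology on X.


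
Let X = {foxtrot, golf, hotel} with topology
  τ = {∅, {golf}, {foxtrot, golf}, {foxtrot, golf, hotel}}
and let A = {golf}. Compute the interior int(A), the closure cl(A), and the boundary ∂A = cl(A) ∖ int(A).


int(A) = {golf}, cl(A) = {foxtrot, golf, hotel}, ∂A = {foxtrot, hotel}.

Closed sets in (X, τ) are complements of opens:
  closed(X, τ) = {∅, {hotel}, {foxtrot, hotel}, {foxtrot, golf, hotel}}.
int(A) = ⋃ {U ∈ τ : U ⊆ A}. Opens contained in A: ∅, {golf}.
Taking the union of these: int(A) = {golf}.
cl(A) = ⋂ {C closed : A ⊆ C}. Closed sets containing A: {foxtrot, golf, hotel}.
Intersecting these: cl(A) = {foxtrot, golf, hotel}.
∂A = cl(A) ∖ int(A) = {foxtrot, golf, hotel} ∖ {golf} = {foxtrot, hotel}.


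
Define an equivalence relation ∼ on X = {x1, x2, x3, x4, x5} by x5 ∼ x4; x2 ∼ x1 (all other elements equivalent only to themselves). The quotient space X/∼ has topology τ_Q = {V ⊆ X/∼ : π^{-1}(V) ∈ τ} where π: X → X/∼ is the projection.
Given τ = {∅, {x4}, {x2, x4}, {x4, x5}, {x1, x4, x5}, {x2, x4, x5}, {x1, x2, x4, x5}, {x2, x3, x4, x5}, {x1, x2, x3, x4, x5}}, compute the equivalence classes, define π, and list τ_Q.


X/∼ = {[x1=x2], [x3], [x4=x5]}; |τ_Q| = 4.

Equivalence classes: [x1=x2], [x3], [x4=x5].
Quotient map π: X → X/∼ sends x1 ↦ [x1=x2], x2 ↦ [x1=x2], x3 ↦ [x3], x4 ↦ [x4=x5], x5 ↦ [x4=x5].
For each subset V ⊆ X/∼, compute π^{-1}(V) ⊆ X and check whether π^{-1}(V) ∈ τ. V is open in τ_Q iff π^{-1}(V) ∈ τ.
  V = {}: π^{-1}(V) = ∅ ∈ τ ✓.
  V = {[x1=x2]}: π^{-1}(V) = {x1, x2} ∉ τ ✗.
  V = {[x3]}: π^{-1}(V) = {x3} ∉ τ ✗.
  V = {[x1=x2], [x3]}: π^{-1}(V) = {x1, x2, x3} ∉ τ ✗.
  V = {[x4=x5]}: π^{-1}(V) = {x4, x5} ∈ τ ✓.
  V = {[x1=x2], [x4=x5]}: π^{-1}(V) = {x1, x2, x4, x5} ∈ τ ✓.
  V = {[x3], [x4=x5]}: π^{-1}(V) = {x3, x4, x5} ∉ τ ✗.
  V = {[x1=x2], [x3], [x4=x5]}: π^{-1}(V) = {x1, x2, x3, x4, x5} ∈ τ ✓.
Open sets in the quotient: τ_Q = {{}, {[x4=x5]}, {[x1=x2], [x4=x5]}, {[x1=x2], [x3], [x4=x5]}} (4 elements).


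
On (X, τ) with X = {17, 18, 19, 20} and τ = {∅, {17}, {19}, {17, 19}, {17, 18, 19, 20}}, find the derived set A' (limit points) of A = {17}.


A' = {18, 20}

For each x ∈ X, list the open sets U ∈ τ with x ∈ U, then check whether U ∩ (A ∖ {x}) ≠ ∅ for every such U.
  x = 17: open {17} ∋ x has {17} ∩ (A ∖ {17}) = ∅, so x is NOT a limit point.
  x = 18: opens ∋ x are {17, 18, 19, 20}; each meets A ∖ {18}, so x IS a limit point.
  x = 19: open {19} ∋ x has {19} ∩ (A ∖ {19}) = ∅, so x is NOT a limit point.
  x = 20: opens ∋ x are {17, 18, 19, 20}; each meets A ∖ {20}, so x IS a limit point.
Collecting: A' = {18, 20}.


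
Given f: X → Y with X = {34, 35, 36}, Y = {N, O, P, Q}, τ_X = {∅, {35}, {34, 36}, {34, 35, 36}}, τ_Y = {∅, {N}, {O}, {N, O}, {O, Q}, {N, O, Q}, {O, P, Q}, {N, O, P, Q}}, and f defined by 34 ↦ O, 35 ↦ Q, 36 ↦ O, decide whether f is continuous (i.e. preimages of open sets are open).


f IS continuous.

Compute f^{-1}(U) for each U ∈ τ_Y:
  U = ∅: f^{-1}(U) = ∅ ∈ τ_X ✓.
  U = {N}: f^{-1}(U) = ∅ ∈ τ_X ✓.
  U = {O}: f^{-1}(U) = {34, 36} ∈ τ_X ✓.
  U = {N, O}: f^{-1}(U) = {34, 36} ∈ τ_X ✓.
  U = {O, Q}: f^{-1}(U) = {34, 35, 36} ∈ τ_X ✓.
  U = {N, O, Q}: f^{-1}(U) = {34, 35, 36} ∈ τ_X ✓.
  U = {O, P, Q}: f^{-1}(U) = {34, 35, 36} ∈ τ_X ✓.
  U = {N, O, P, Q}: f^{-1}(U) = {34, 35, 36} ∈ τ_X ✓.
Every preimage lies in τ_X, so f IS continuous.


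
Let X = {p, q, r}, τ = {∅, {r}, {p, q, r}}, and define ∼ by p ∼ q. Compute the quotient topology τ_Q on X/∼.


X/∼ = {[p=q], [r]}; |τ_Q| = 3.

Equivalence classes: [p=q], [r].
Quotient map π: X → X/∼ sends p ↦ [p=q], q ↦ [p=q], r ↦ [r].
For each subset V ⊆ X/∼, compute π^{-1}(V) ⊆ X and check whether π^{-1}(V) ∈ τ. V is open in τ_Q iff π^{-1}(V) ∈ τ.
  V = {}: π^{-1}(V) = ∅ ∈ τ ✓.
  V = {[p=q]}: π^{-1}(V) = {p, q} ∉ τ ✗.
  V = {[r]}: π^{-1}(V) = {r} ∈ τ ✓.
  V = {[p=q], [r]}: π^{-1}(V) = {p, q, r} ∈ τ ✓.
Open sets in the quotient: τ_Q = {{}, {[r]}, {[p=q], [r]}} (3 elements).


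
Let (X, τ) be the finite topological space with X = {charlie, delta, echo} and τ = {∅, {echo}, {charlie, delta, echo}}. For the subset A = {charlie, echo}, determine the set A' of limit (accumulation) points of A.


A' = {charlie, delta}

For each x ∈ X, list the open sets U ∈ τ with x ∈ U, then check whether U ∩ (A ∖ {x}) ≠ ∅ for every such U.
  x = charlie: opens ∋ x are {charlie, delta, echo}; each meets A ∖ {charlie}, so x IS a limit point.
  x = delta: opens ∋ x are {charlie, delta, echo}; each meets A ∖ {delta}, so x IS a limit point.
  x = echo: open {echo} ∋ x has {echo} ∩ (A ∖ {echo}) = ∅, so x is NOT a limit point.
Collecting: A' = {charlie, delta}.


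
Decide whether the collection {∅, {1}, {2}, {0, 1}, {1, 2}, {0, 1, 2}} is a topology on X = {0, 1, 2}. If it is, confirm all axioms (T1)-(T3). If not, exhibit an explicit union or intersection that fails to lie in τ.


τ IS a topology on X.

Axiom (T1): ∅ ∈ τ? Yes; X ∈ τ? Yes.
Axiom (T2/T3): check pairwise unions and intersections of members of τ.
All pairwise intersections and unions checked — each lies in τ. Therefore τ satisfies (T1), (T2), (T3): it IS a topology on X.


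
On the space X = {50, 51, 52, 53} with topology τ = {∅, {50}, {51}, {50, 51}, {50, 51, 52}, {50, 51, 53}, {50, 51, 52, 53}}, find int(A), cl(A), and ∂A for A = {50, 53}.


int(A) = {50}, cl(A) = {50, 52, 53}, ∂A = {52, 53}.

Closed sets in (X, τ) are complements of opens:
  closed(X, τ) = {∅, {52}, {53}, {52, 53}, {50, 52, 53}, {51, 52, 53}, {50, 51, 52, 53}}.
int(A) = ⋃ {U ∈ τ : U ⊆ A}. Opens contained in A: ∅, {50}.
Taking the union of these: int(A) = {50}.
cl(A) = ⋂ {C closed : A ⊆ C}. Closed sets containing A: {50, 52, 53}, {50, 51, 52, 53}.
Intersecting these: cl(A) = {50, 52, 53}.
∂A = cl(A) ∖ int(A) = {50, 52, 53} ∖ {50} = {52, 53}.


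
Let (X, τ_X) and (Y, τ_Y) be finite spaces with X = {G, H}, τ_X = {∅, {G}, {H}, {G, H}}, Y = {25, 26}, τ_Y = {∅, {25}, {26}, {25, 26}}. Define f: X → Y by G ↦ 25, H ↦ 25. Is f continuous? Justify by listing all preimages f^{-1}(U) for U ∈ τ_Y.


f IS continuous.

Compute f^{-1}(U) for each U ∈ τ_Y:
  U = ∅: f^{-1}(U) = ∅ ∈ τ_X ✓.
  U = {25}: f^{-1}(U) = {G, H} ∈ τ_X ✓.
  U = {26}: f^{-1}(U) = ∅ ∈ τ_X ✓.
  U = {25, 26}: f^{-1}(U) = {G, H} ∈ τ_X ✓.
Every preimage lies in τ_X, so f IS continuous.


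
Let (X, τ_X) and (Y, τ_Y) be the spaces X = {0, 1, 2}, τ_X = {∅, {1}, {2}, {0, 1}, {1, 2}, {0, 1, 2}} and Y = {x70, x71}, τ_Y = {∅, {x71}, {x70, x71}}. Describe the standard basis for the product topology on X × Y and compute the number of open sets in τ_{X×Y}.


Basis B = {∅ × ∅, {1} × {x71}, {2} × {x71}, {0, 1} × {x71}, {1} × {x70, x71}, {1, 2} × {x71}, {2} × {x70, x71}, {0, 1, 2} × {x71}, {0, 1} × {x70, x71}, {1, 2} × {x70, x71}, {0, 1, 2} × {x70, x71}}; |τ_{X×Y}| = 18.

Enumerate products U × V with U ∈ τ_X, V ∈ τ_Y (deduplicated):
  ∅ × ∅ = {} (∅)
  {1} × {x71} = {(1,x71)}
  {2} × {x71} = {(2,x71)}
  {0, 1} × {x71} = {(0,x71), (1,x71)}
  {1} × {x70, x71} = {(1,x70), (1,x71)}
  {1, 2} × {x71} = {(1,x71), (2,x71)}
  {2} × {x70, x71} = {(2,x70), (2,x71)}
  {0, 1, 2} × {x71} = {(0,x71), (1,x71), (2,x71)}
  {0, 1} × {x70, x71} = {(0,x70), (0,x71), (1,x70), (1,x71)}
  {1, 2} × {x70, x71} = {(1,x70), (1,x71), (2,x70), (2,x71)}
  {0, 1, 2} × {x70, x71} = {(0,x70), (0,x71), (1,x70), (1,x71), (2,x70), (2,x71)}
These 11 distinct sets form the basis B.
Close under arbitrary unions to get τ_{X×Y}; counting gives |τ_{X×Y}| = 18.


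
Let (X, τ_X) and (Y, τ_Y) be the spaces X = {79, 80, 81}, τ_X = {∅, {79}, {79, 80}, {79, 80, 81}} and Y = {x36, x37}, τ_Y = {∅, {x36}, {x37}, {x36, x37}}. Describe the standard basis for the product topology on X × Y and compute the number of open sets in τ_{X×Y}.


Basis B = {∅ × ∅, {79} × {x36}, {79} × {x37}, {79} × {x36, x37}, {79, 80} × {x36}, {79, 80} × {x37}, {79, 80, 81} × {x36}, {79, 80, 81} × {x37}, {79, 80} × {x36, x37}, {79, 80, 81} × {x36, x37}}; |τ_{X×Y}| = 16.

Enumerate products U × V with U ∈ τ_X, V ∈ τ_Y (deduplicated):
  ∅ × ∅ = {} (∅)
  {79} × {x36} = {(79,x36)}
  {79} × {x37} = {(79,x37)}
  {79} × {x36, x37} = {(79,x36), (79,x37)}
  {79, 80} × {x36} = {(79,x36), (80,x36)}
  {79, 80} × {x37} = {(79,x37), (80,x37)}
  {79, 80, 81} × {x36} = {(79,x36), (80,x36), (81,x36)}
  {79, 80, 81} × {x37} = {(79,x37), (80,x37), (81,x37)}
  {79, 80} × {x36, x37} = {(79,x36), (79,x37), (80,x36), (80,x37)}
  {79, 80, 81} × {x36, x37} = {(79,x36), (79,x37), (80,x36), (80,x37), (81,x36), (81,x37)}
These 10 distinct sets form the basis B.
Close under arbitrary unions to get τ_{X×Y}; counting gives |τ_{X×Y}| = 16.


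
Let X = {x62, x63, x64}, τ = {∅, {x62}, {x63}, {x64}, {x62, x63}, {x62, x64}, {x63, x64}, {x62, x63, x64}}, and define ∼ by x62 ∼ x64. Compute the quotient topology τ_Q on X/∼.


X/∼ = {[x62=x64], [x63]}; |τ_Q| = 4.

Equivalence classes: [x62=x64], [x63].
Quotient map π: X → X/∼ sends x62 ↦ [x62=x64], x63 ↦ [x63], x64 ↦ [x62=x64].
For each subset V ⊆ X/∼, compute π^{-1}(V) ⊆ X and check whether π^{-1}(V) ∈ τ. V is open in τ_Q iff π^{-1}(V) ∈ τ.
  V = {}: π^{-1}(V) = ∅ ∈ τ ✓.
  V = {[x62=x64]}: π^{-1}(V) = {x62, x64} ∈ τ ✓.
  V = {[x63]}: π^{-1}(V) = {x63} ∈ τ ✓.
  V = {[x62=x64], [x63]}: π^{-1}(V) = {x62, x63, x64} ∈ τ ✓.
Open sets in the quotient: τ_Q = {{}, {[x62=x64]}, {[x63]}, {[x62=x64], [x63]}} (4 elements).


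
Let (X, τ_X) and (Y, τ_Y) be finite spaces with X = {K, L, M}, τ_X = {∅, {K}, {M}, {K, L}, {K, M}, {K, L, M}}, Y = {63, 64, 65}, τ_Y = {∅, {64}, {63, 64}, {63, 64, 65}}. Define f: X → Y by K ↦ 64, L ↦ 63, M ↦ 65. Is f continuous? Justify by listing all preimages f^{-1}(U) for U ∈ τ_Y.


f IS continuous.

Compute f^{-1}(U) for each U ∈ τ_Y:
  U = ∅: f^{-1}(U) = ∅ ∈ τ_X ✓.
  U = {64}: f^{-1}(U) = {K} ∈ τ_X ✓.
  U = {63, 64}: f^{-1}(U) = {K, L} ∈ τ_X ✓.
  U = {63, 64, 65}: f^{-1}(U) = {K, L, M} ∈ τ_X ✓.
Every preimage lies in τ_X, so f IS continuous.


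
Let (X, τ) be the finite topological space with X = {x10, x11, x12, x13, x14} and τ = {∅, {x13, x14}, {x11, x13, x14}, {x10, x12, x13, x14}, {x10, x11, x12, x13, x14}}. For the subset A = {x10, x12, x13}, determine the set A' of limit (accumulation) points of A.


A' = {x10, x11, x12, x14}

For each x ∈ X, list the open sets U ∈ τ with x ∈ U, then check whether U ∩ (A ∖ {x}) ≠ ∅ for every such U.
  x = x10: opens ∋ x are {x10, x12, x13, x14}, {x10, x11, x12, x13, x14}; each meets A ∖ {x10}, so x IS a limit point.
  x = x11: opens ∋ x are {x11, x13, x14}, {x10, x11, x12, x13, x14}; each meets A ∖ {x11}, so x IS a limit point.
  x = x12: opens ∋ x are {x10, x12, x13, x14}, {x10, x11, x12, x13, x14}; each meets A ∖ {x12}, so x IS a limit point.
  x = x13: open {x13, x14} ∋ x has {x13, x14} ∩ (A ∖ {x13}) = ∅, so x is NOT a limit point.
  x = x14: opens ∋ x are {x13, x14}, {x11, x13, x14}, {x10, x12, x13, x14}, {x10, x11, x12, x13, x14}; each meets A ∖ {x14}, so x IS a limit point.
Collecting: A' = {x10, x11, x12, x14}.


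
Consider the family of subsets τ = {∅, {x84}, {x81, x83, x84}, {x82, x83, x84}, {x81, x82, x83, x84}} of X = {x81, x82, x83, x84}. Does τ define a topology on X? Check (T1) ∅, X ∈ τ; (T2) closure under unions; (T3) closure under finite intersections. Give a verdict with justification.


τ is NOT a topology on X.

Axiom (T1): ∅ ∈ τ? Yes; X ∈ τ? Yes.
Axiom (T2/T3): check pairwise unions and intersections of members of τ.
Counterexample for (T3): {x81, x83, x84} ∩ {x82, x83, x84} = {x83, x84} ∉ τ. Therefore τ is NOT a topology.


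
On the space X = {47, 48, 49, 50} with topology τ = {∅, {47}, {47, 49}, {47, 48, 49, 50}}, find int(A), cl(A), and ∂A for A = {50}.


int(A) = ∅, cl(A) = {48, 50}, ∂A = {48, 50}.

Closed sets in (X, τ) are complements of opens:
  closed(X, τ) = {∅, {48, 50}, {48, 49, 50}, {47, 48, 49, 50}}.
int(A) = ⋃ {U ∈ τ : U ⊆ A}. Opens contained in A: ∅.
Taking the union of these: int(A) = ∅.
cl(A) = ⋂ {C closed : A ⊆ C}. Closed sets containing A: {48, 50}, {48, 49, 50}, {47, 48, 49, 50}.
Intersecting these: cl(A) = {48, 50}.
∂A = cl(A) ∖ int(A) = {48, 50} ∖ ∅ = {48, 50}.


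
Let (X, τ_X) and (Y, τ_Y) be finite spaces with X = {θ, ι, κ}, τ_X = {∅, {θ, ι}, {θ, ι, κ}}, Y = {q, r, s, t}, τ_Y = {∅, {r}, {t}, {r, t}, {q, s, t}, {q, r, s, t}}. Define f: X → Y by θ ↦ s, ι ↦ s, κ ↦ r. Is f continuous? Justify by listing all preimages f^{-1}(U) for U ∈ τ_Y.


f is NOT continuous.

Compute f^{-1}(U) for each U ∈ τ_Y:
  U = ∅: f^{-1}(U) = ∅ ∈ τ_X ✓.
  U = {r}: f^{-1}(U) = {κ} ∉ τ_X ✗.
  U = {t}: f^{-1}(U) = ∅ ∈ τ_X ✓.
  U = {r, t}: f^{-1}(U) = {κ} ∉ τ_X ✗.
  U = {q, s, t}: f^{-1}(U) = {θ, ι} ∈ τ_X ✓.
  U = {q, r, s, t}: f^{-1}(U) = {θ, ι, κ} ∈ τ_X ✓.
Found U = {r} with f^{-1}(U) = {κ} not in τ_X. Therefore f is NOT continuous.


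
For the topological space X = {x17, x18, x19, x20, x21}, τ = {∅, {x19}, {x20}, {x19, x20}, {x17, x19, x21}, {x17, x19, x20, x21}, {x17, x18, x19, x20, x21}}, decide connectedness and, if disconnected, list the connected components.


(X, τ) is connected.

Find clopen sets (U ∈ τ with X ∖ U ∈ τ):
  U = ∅, X ∖ U = {x17, x18, x19, x20, x21} — both open, so U is clopen.
  U = {x17, x18, x19, x20, x21}, X ∖ U = ∅ — both open, so U is clopen.
Only trivial clopens (∅ and X) exist, so (X, τ) is connected.
Compute connected components by grouping points that agree on all clopens:
  component: {x17, x18, x19, x20, x21}


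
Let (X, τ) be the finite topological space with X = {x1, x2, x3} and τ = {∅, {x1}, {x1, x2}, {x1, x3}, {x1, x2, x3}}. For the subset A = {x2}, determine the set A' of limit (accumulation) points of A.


A' = ∅

For each x ∈ X, list the open sets U ∈ τ with x ∈ U, then check whether U ∩ (A ∖ {x}) ≠ ∅ for every such U.
  x = x1: open {x1} ∋ x has {x1} ∩ (A ∖ {x1}) = ∅, so x is NOT a limit point.
  x = x2: open {x1, x2} ∋ x has {x1, x2} ∩ (A ∖ {x2}) = ∅, so x is NOT a limit point.
  x = x3: open {x1, x3} ∋ x has {x1, x3} ∩ (A ∖ {x3}) = ∅, so x is NOT a limit point.
Collecting: A' = ∅.


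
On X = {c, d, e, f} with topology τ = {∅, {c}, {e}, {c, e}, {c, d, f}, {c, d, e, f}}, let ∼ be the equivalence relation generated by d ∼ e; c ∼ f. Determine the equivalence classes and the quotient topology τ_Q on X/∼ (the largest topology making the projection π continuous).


X/∼ = {[c=f], [d=e]}; |τ_Q| = 2.

Equivalence classes: [c=f], [d=e].
Quotient map π: X → X/∼ sends c ↦ [c=f], d ↦ [d=e], e ↦ [d=e], f ↦ [c=f].
For each subset V ⊆ X/∼, compute π^{-1}(V) ⊆ X and check whether π^{-1}(V) ∈ τ. V is open in τ_Q iff π^{-1}(V) ∈ τ.
  V = {}: π^{-1}(V) = ∅ ∈ τ ✓.
  V = {[c=f]}: π^{-1}(V) = {c, f} ∉ τ ✗.
  V = {[d=e]}: π^{-1}(V) = {d, e} ∉ τ ✗.
  V = {[c=f], [d=e]}: π^{-1}(V) = {c, d, e, f} ∈ τ ✓.
Open sets in the quotient: τ_Q = {{}, {[c=f], [d=e]}} (2 elements).


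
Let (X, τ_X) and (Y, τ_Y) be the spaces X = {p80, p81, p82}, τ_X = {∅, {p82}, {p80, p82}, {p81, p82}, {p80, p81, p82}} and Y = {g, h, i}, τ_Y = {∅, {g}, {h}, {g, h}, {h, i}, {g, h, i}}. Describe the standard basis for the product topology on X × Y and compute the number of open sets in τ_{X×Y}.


Basis B = {∅ × ∅, {p82} × {g}, {p82} × {h}, {p80, p82} × {g}, {p80, p82} × {h}, {p81, p82} × {g}, {p81, p82} × {h}, {p82} × {g, h}, {p82} × {h, i}, {p80, p81, p82} × {g}, {p80, p81, p82} × {h}, {p82} × {g, h, i}, {p80, p82} × {g, h}, {p80, p82} × {h, i}, {p81, p82} × {g, h}, {p81, p82} × {h, i}, {p80, p82} × {g, h, i}, {p80, p81, p82} × {g, h}, {p80, p81, p82} × {h, i}, {p81, p82} × {g, h, i}, {p80, p81, p82} × {g, h, i}}; |τ_{X×Y}| = 70.

Enumerate products U × V with U ∈ τ_X, V ∈ τ_Y (deduplicated):
  ∅ × ∅ = {} (∅)
  {p82} × {g} = {(p82,g)}
  {p82} × {h} = {(p82,h)}
  {p80, p82} × {g} = {(p80,g), (p82,g)}
  {p80, p82} × {h} = {(p80,h), (p82,h)}
  {p81, p82} × {g} = {(p81,g), (p82,g)}
  {p81, p82} × {h} = {(p81,h), (p82,h)}
  {p82} × {g, h} = {(p82,g), (p82,h)}
  {p82} × {h, i} = {(p82,h), (p82,i)}
  {p80, p81, p82} × {g} = {(p80,g), (p81,g), (p82,g)}
  {p80, p81, p82} × {h} = {(p80,h), (p81,h), (p82,h)}
  {p82} × {g, h, i} = {(p82,g), (p82,h), (p82,i)}
  {p80, p82} × {g, h} = {(p80,g), (p80,h), (p82,g), (p82,h)}
  {p80, p82} × {h, i} = {(p80,h), (p80,i), (p82,h), (p82,i)}
  {p81, p82} × {g, h} = {(p81,g), (p81,h), (p82,g), (p82,h)}
  {p81, p82} × {h, i} = {(p81,h), (p81,i), (p82,h), (p82,i)}
  {p80, p82} × {g, h, i} = {(p80,g), (p80,h), (p80,i), (p82,g), (p82,h), (p82,i)}
  {p80, p81, p82} × {g, h} = {(p80,g), (p80,h), (p81,g), (p81,h), (p82,g), (p82,h)}
  {p80, p81, p82} × {h, i} = {(p80,h), (p80,i), (p81,h), (p81,i), (p82,h), (p82,i)}
  {p81, p82} × {g, h, i} = {(p81,g), (p81,h), (p81,i), (p82,g), (p82,h), (p82,i)}
  {p80, p81, p82} × {g, h, i} = {(p80,g), (p80,h), (p80,i), (p81,g), (p81,h), (p81,i), (p82,g), (p82,h), (p82,i)}
These 21 distinct sets form the basis B.
Close under arbitrary unions to get τ_{X×Y}; counting gives |τ_{X×Y}| = 70.


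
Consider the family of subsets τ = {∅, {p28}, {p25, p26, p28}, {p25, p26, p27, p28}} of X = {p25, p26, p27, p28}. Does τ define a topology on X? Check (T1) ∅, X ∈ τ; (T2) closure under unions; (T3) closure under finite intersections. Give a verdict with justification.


τ IS a topology on X.

Axiom (T1): ∅ ∈ τ? Yes; X ∈ τ? Yes.
Axiom (T2/T3): check pairwise unions and intersections of members of τ.
All pairwise intersections and unions checked — each lies in τ. Therefore τ satisfies (T1), (T2), (T3): it IS a topology on X.


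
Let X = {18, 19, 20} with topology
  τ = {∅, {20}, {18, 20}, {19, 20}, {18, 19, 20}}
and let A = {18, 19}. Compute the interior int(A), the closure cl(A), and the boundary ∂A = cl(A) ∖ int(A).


int(A) = ∅, cl(A) = {18, 19}, ∂A = {18, 19}.

Closed sets in (X, τ) are complements of opens:
  closed(X, τ) = {∅, {18}, {19}, {18, 19}, {18, 19, 20}}.
int(A) = ⋃ {U ∈ τ : U ⊆ A}. Opens contained in A: ∅.
Taking the union of these: int(A) = ∅.
cl(A) = ⋂ {C closed : A ⊆ C}. Closed sets containing A: {18, 19}, {18, 19, 20}.
Intersecting these: cl(A) = {18, 19}.
∂A = cl(A) ∖ int(A) = {18, 19} ∖ ∅ = {18, 19}.


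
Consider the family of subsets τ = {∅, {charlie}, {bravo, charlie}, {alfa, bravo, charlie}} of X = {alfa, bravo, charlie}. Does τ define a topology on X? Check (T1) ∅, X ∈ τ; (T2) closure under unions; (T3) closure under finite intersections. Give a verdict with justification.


τ IS a topology on X.

Axiom (T1): ∅ ∈ τ? Yes; X ∈ τ? Yes.
Axiom (T2/T3): check pairwise unions and intersections of members of τ.
All pairwise intersections and unions checked — each lies in τ. Therefore τ satisfies (T1), (T2), (T3): it IS a topology on X.


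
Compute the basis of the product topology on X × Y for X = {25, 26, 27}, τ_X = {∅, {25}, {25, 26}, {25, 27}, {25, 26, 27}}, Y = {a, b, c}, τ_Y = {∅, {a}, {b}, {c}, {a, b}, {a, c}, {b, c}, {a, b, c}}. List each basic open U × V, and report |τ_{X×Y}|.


Basis B = {∅ × ∅, {25} × {a}, {25} × {b}, {25} × {c}, {25} × {a, b}, {25} × {a, c}, {25, 26} × {a}, {25, 27} × {a}, {25} × {b, c}, {25, 26} × {b}, {25, 27} × {b}, {25, 26} × {c}, {25, 27} × {c}, {25} × {a, b, c}, {25, 26, 27} × {a}, {25, 26, 27} × {b}, {25, 26, 27} × {c}, {25, 26} × {a, b}, {25, 27} × {a, b}, {25, 26} × {a, c}, {25, 27} × {a, c}, {25, 26} × {b, c}, {25, 27} × {b, c}, {25, 26} × {a, b, c}, {25, 27} × {a, b, c}, {25, 26, 27} × {a, b}, {25, 26, 27} × {a, c}, {25, 26, 27} × {b, c}, {25, 26, 27} × {a, b, c}}; |τ_{X×Y}| = 125.

Enumerate products U × V with U ∈ τ_X, V ∈ τ_Y (deduplicated):
  ∅ × ∅ = {} (∅)
  {25} × {a} = {(25,a)}
  {25} × {b} = {(25,b)}
  {25} × {c} = {(25,c)}
  {25} × {a, b} = {(25,a), (25,b)}
  {25} × {a, c} = {(25,a), (25,c)}
  {25, 26} × {a} = {(25,a), (26,a)}
  {25, 27} × {a} = {(25,a), (27,a)}
  {25} × {b, c} = {(25,b), (25,c)}
  {25, 26} × {b} = {(25,b), (26,b)}
  {25, 27} × {b} = {(25,b), (27,b)}
  {25, 26} × {c} = {(25,c), (26,c)}
  {25, 27} × {c} = {(25,c), (27,c)}
  {25} × {a, b, c} = {(25,a), (25,b), (25,c)}
  {25, 26, 27} × {a} = {(25,a), (26,a), (27,a)}
  {25, 26, 27} × {b} = {(25,b), (26,b), (27,b)}
  {25, 26, 27} × {c} = {(25,c), (26,c), (27,c)}
  {25, 26} × {a, b} = {(25,a), (25,b), (26,a), (26,b)}
  {25, 27} × {a, b} = {(25,a), (25,b), (27,a), (27,b)}
  {25, 26} × {a, c} = {(25,a), (25,c), (26,a), (26,c)}
  {25, 27} × {a, c} = {(25,a), (25,c), (27,a), (27,c)}
  {25, 26} × {b, c} = {(25,b), (25,c), (26,b), (26,c)}
  {25, 27} × {b, c} = {(25,b), (25,c), (27,b), (27,c)}
  {25, 26} × {a, b, c} = {(25,a), (25,b), (25,c), (26,a), (26,b), (26,c)}
  {25, 27} × {a, b, c} = {(25,a), (25,b), (25,c), (27,a), (27,b), (27,c)}
  {25, 26, 27} × {a, b} = {(25,a), (25,b), (26,a), (26,b), (27,a), (27,b)}
  {25, 26, 27} × {a, c} = {(25,a), (25,c), (26,a), (26,c), (27,a), (27,c)}
  {25, 26, 27} × {b, c} = {(25,b), (25,c), (26,b), (26,c), (27,b), (27,c)}
  {25, 26, 27} × {a, b, c} = {(25,a), (25,b), (25,c), (26,a), (26,b), (26,c), (27,a), (27,b), (27,c)}
These 29 distinct sets form the basis B.
Close under arbitrary unions to get τ_{X×Y}; counting gives |τ_{X×Y}| = 125.


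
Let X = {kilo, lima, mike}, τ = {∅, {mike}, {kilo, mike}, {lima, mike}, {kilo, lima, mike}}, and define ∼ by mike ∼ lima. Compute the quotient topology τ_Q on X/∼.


X/∼ = {[kilo], [lima=mike]}; |τ_Q| = 3.

Equivalence classes: [kilo], [lima=mike].
Quotient map π: X → X/∼ sends kilo ↦ [kilo], lima ↦ [lima=mike], mike ↦ [lima=mike].
For each subset V ⊆ X/∼, compute π^{-1}(V) ⊆ X and check whether π^{-1}(V) ∈ τ. V is open in τ_Q iff π^{-1}(V) ∈ τ.
  V = {}: π^{-1}(V) = ∅ ∈ τ ✓.
  V = {[kilo]}: π^{-1}(V) = {kilo} ∉ τ ✗.
  V = {[lima=mike]}: π^{-1}(V) = {lima, mike} ∈ τ ✓.
  V = {[kilo], [lima=mike]}: π^{-1}(V) = {kilo, lima, mike} ∈ τ ✓.
Open sets in the quotient: τ_Q = {{}, {[lima=mike]}, {[kilo], [lima=mike]}} (3 elements).


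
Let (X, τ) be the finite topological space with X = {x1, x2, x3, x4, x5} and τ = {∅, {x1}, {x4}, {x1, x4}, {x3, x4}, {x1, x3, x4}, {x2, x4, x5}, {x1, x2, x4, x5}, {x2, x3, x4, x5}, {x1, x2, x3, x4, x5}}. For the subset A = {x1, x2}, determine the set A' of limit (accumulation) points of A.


A' = {x5}

For each x ∈ X, list the open sets U ∈ τ with x ∈ U, then check whether U ∩ (A ∖ {x}) ≠ ∅ for every such U.
  x = x1: open {x1} ∋ x has {x1} ∩ (A ∖ {x1}) = ∅, so x is NOT a limit point.
  x = x2: open {x2, x4, x5} ∋ x has {x2, x4, x5} ∩ (A ∖ {x2}) = ∅, so x is NOT a limit point.
  x = x3: open {x3, x4} ∋ x has {x3, x4} ∩ (A ∖ {x3}) = ∅, so x is NOT a limit point.
  x = x4: open {x4} ∋ x has {x4} ∩ (A ∖ {x4}) = ∅, so x is NOT a limit point.
  x = x5: opens ∋ x are {x2, x4, x5}, {x1, x2, x4, x5}, {x2, x3, x4, x5}, {x1, x2, x3, x4, x5}; each meets A ∖ {x5}, so x IS a limit point.
Collecting: A' = {x5}.


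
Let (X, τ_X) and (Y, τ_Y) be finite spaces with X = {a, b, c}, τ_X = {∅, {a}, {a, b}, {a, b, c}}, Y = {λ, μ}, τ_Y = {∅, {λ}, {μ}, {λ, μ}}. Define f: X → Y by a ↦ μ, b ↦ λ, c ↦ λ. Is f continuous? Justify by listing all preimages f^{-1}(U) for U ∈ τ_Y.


f is NOT continuous.

Compute f^{-1}(U) for each U ∈ τ_Y:
  U = ∅: f^{-1}(U) = ∅ ∈ τ_X ✓.
  U = {λ}: f^{-1}(U) = {b, c} ∉ τ_X ✗.
  U = {μ}: f^{-1}(U) = {a} ∈ τ_X ✓.
  U = {λ, μ}: f^{-1}(U) = {a, b, c} ∈ τ_X ✓.
Found U = {λ} with f^{-1}(U) = {b, c} not in τ_X. Therefore f is NOT continuous.


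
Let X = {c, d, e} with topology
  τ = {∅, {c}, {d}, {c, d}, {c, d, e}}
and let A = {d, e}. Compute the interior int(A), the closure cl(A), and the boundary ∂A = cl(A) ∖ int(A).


int(A) = {d}, cl(A) = {d, e}, ∂A = {e}.

Closed sets in (X, τ) are complements of opens:
  closed(X, τ) = {∅, {e}, {c, e}, {d, e}, {c, d, e}}.
int(A) = ⋃ {U ∈ τ : U ⊆ A}. Opens contained in A: ∅, {d}.
Taking the union of these: int(A) = {d}.
cl(A) = ⋂ {C closed : A ⊆ C}. Closed sets containing A: {d, e}, {c, d, e}.
Intersecting these: cl(A) = {d, e}.
∂A = cl(A) ∖ int(A) = {d, e} ∖ {d} = {e}.


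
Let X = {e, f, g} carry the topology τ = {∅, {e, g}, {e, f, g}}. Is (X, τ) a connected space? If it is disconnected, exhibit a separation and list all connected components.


(X, τ) is connected.

Find clopen sets (U ∈ τ with X ∖ U ∈ τ):
  U = ∅, X ∖ U = {e, f, g} — both open, so U is clopen.
  U = {e, f, g}, X ∖ U = ∅ — both open, so U is clopen.
Only trivial clopens (∅ and X) exist, so (X, τ) is connected.
Compute connected components by grouping points that agree on all clopens:
  component: {e, f, g}


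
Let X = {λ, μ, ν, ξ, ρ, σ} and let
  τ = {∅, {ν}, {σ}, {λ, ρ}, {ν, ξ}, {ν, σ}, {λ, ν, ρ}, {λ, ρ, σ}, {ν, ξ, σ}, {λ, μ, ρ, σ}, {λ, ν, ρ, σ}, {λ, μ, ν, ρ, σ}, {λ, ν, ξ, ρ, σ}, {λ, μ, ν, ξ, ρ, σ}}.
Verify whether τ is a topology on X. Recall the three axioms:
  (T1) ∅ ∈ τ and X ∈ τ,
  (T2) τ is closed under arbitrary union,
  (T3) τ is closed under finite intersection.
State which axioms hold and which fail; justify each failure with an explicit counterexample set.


τ is NOT a topology on X.

Axiom (T1): ∅ ∈ τ? Yes; X ∈ τ? Yes.
Axiom (T2/T3): check pairwise unions and intersections of members of τ.
Counterexample for (T2): {λ, ρ} ∪ {ν, ξ} = {λ, ν, ξ, ρ} ∉ τ. Therefore τ is NOT a topology.


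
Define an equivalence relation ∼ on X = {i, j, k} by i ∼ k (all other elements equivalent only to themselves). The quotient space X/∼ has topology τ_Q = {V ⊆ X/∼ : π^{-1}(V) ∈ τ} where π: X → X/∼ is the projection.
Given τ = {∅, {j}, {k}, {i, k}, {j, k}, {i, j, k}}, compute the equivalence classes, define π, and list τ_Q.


X/∼ = {[i=k], [j]}; |τ_Q| = 4.

Equivalence classes: [i=k], [j].
Quotient map π: X → X/∼ sends i ↦ [i=k], j ↦ [j], k ↦ [i=k].
For each subset V ⊆ X/∼, compute π^{-1}(V) ⊆ X and check whether π^{-1}(V) ∈ τ. V is open in τ_Q iff π^{-1}(V) ∈ τ.
  V = {}: π^{-1}(V) = ∅ ∈ τ ✓.
  V = {[i=k]}: π^{-1}(V) = {i, k} ∈ τ ✓.
  V = {[j]}: π^{-1}(V) = {j} ∈ τ ✓.
  V = {[i=k], [j]}: π^{-1}(V) = {i, j, k} ∈ τ ✓.
Open sets in the quotient: τ_Q = {{}, {[i=k]}, {[j]}, {[i=k], [j]}} (4 elements).


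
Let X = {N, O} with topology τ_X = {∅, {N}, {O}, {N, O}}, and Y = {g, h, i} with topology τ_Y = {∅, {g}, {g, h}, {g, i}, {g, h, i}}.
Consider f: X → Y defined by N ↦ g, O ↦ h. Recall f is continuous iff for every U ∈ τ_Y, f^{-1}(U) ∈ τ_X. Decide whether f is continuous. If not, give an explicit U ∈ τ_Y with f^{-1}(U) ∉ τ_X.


f IS continuous.

Compute f^{-1}(U) for each U ∈ τ_Y:
  U = ∅: f^{-1}(U) = ∅ ∈ τ_X ✓.
  U = {g}: f^{-1}(U) = {N} ∈ τ_X ✓.
  U = {g, h}: f^{-1}(U) = {N, O} ∈ τ_X ✓.
  U = {g, i}: f^{-1}(U) = {N} ∈ τ_X ✓.
  U = {g, h, i}: f^{-1}(U) = {N, O} ∈ τ_X ✓.
Every preimage lies in τ_X, so f IS continuous.


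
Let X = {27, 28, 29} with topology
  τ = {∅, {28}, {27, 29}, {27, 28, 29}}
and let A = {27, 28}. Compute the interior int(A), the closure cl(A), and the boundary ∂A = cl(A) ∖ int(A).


int(A) = {28}, cl(A) = {27, 28, 29}, ∂A = {27, 29}.

Closed sets in (X, τ) are complements of opens:
  closed(X, τ) = {∅, {28}, {27, 29}, {27, 28, 29}}.
int(A) = ⋃ {U ∈ τ : U ⊆ A}. Opens contained in A: ∅, {28}.
Taking the union of these: int(A) = {28}.
cl(A) = ⋂ {C closed : A ⊆ C}. Closed sets containing A: {27, 28, 29}.
Intersecting these: cl(A) = {27, 28, 29}.
∂A = cl(A) ∖ int(A) = {27, 28, 29} ∖ {28} = {27, 29}.


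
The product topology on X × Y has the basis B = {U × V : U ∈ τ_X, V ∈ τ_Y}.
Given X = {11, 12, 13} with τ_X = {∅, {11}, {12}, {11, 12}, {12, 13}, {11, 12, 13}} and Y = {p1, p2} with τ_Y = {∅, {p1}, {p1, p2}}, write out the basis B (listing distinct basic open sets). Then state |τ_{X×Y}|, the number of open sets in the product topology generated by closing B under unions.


Basis B = {∅ × ∅, {11} × {p1}, {12} × {p1}, {11} × {p1, p2}, {11, 12} × {p1}, {12} × {p1, p2}, {12, 13} × {p1}, {11, 12, 13} × {p1}, {11, 12} × {p1, p2}, {12, 13} × {p1, p2}, {11, 12, 13} × {p1, p2}}; |τ_{X×Y}| = 18.

Enumerate products U × V with U ∈ τ_X, V ∈ τ_Y (deduplicated):
  ∅ × ∅ = {} (∅)
  {11} × {p1} = {(11,p1)}
  {12} × {p1} = {(12,p1)}
  {11} × {p1, p2} = {(11,p1), (11,p2)}
  {11, 12} × {p1} = {(11,p1), (12,p1)}
  {12} × {p1, p2} = {(12,p1), (12,p2)}
  {12, 13} × {p1} = {(12,p1), (13,p1)}
  {11, 12, 13} × {p1} = {(11,p1), (12,p1), (13,p1)}
  {11, 12} × {p1, p2} = {(11,p1), (11,p2), (12,p1), (12,p2)}
  {12, 13} × {p1, p2} = {(12,p1), (12,p2), (13,p1), (13,p2)}
  {11, 12, 13} × {p1, p2} = {(11,p1), (11,p2), (12,p1), (12,p2), (13,p1), (13,p2)}
These 11 distinct sets form the basis B.
Close under arbitrary unions to get τ_{X×Y}; counting gives |τ_{X×Y}| = 18.


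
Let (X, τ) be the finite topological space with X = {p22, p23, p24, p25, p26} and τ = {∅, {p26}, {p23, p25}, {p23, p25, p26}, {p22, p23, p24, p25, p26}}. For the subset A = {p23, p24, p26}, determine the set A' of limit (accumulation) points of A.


A' = {p22, p24, p25}

For each x ∈ X, list the open sets U ∈ τ with x ∈ U, then check whether U ∩ (A ∖ {x}) ≠ ∅ for every such U.
  x = p22: opens ∋ x are {p22, p23, p24, p25, p26}; each meets A ∖ {p22}, so x IS a limit point.
  x = p23: open {p23, p25} ∋ x has {p23, p25} ∩ (A ∖ {p23}) = ∅, so x is NOT a limit point.
  x = p24: opens ∋ x are {p22, p23, p24, p25, p26}; each meets A ∖ {p24}, so x IS a limit point.
  x = p25: opens ∋ x are {p23, p25}, {p23, p25, p26}, {p22, p23, p24, p25, p26}; each meets A ∖ {p25}, so x IS a limit point.
  x = p26: open {p26} ∋ x has {p26} ∩ (A ∖ {p26}) = ∅, so x is NOT a limit point.
Collecting: A' = {p22, p24, p25}.


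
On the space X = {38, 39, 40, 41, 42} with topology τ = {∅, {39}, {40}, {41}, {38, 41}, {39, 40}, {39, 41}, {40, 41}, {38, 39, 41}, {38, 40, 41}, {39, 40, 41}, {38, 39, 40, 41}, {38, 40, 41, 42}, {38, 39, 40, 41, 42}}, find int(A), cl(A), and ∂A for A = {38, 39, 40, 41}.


int(A) = {38, 39, 40, 41}, cl(A) = {38, 39, 40, 41, 42}, ∂A = {42}.

Closed sets in (X, τ) are complements of opens:
  closed(X, τ) = {∅, {39}, {42}, {38, 42}, {39, 42}, {40, 42}, {38, 39, 42}, {38, 40, 42}, {38, 41, 42}, {39, 40, 42}, {38, 39, 40, 42}, {38, 39, 41, 42}, {38, 40, 41, 42}, {38, 39, 40, 41, 42}}.
int(A) = ⋃ {U ∈ τ : U ⊆ A}. Opens contained in A: ∅, {39}, {40}, {41}, {38, 41}, {39, 40}, {39, 41}, {40, 41}, {38, 39, 41}, {38, 40, 41}, {39, 40, 41}, {38, 39, 40, 41}.
Taking the union of these: int(A) = {38, 39, 40, 41}.
cl(A) = ⋂ {C closed : A ⊆ C}. Closed sets containing A: {38, 39, 40, 41, 42}.
Intersecting these: cl(A) = {38, 39, 40, 41, 42}.
∂A = cl(A) ∖ int(A) = {38, 39, 40, 41, 42} ∖ {38, 39, 40, 41} = {42}.


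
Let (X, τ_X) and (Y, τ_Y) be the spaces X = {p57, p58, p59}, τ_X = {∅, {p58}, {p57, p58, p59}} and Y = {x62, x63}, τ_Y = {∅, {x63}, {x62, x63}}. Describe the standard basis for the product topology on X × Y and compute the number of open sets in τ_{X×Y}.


Basis B = {∅ × ∅, {p58} × {x63}, {p58} × {x62, x63}, {p57, p58, p59} × {x63}, {p57, p58, p59} × {x62, x63}}; |τ_{X×Y}| = 6.

Enumerate products U × V with U ∈ τ_X, V ∈ τ_Y (deduplicated):
  ∅ × ∅ = {} (∅)
  {p58} × {x63} = {(p58,x63)}
  {p58} × {x62, x63} = {(p58,x62), (p58,x63)}
  {p57, p58, p59} × {x63} = {(p57,x63), (p58,x63), (p59,x63)}
  {p57, p58, p59} × {x62, x63} = {(p57,x62), (p57,x63), (p58,x62), (p58,x63), (p59,x62), (p59,x63)}
These 5 distinct sets form the basis B.
Close under arbitrary unions to get τ_{X×Y}; counting gives |τ_{X×Y}| = 6.


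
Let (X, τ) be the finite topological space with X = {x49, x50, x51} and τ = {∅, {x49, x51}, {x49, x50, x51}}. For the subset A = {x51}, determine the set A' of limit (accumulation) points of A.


A' = {x49, x50}

For each x ∈ X, list the open sets U ∈ τ with x ∈ U, then check whether U ∩ (A ∖ {x}) ≠ ∅ for every such U.
  x = x49: opens ∋ x are {x49, x51}, {x49, x50, x51}; each meets A ∖ {x49}, so x IS a limit point.
  x = x50: opens ∋ x are {x49, x50, x51}; each meets A ∖ {x50}, so x IS a limit point.
  x = x51: open {x49, x51} ∋ x has {x49, x51} ∩ (A ∖ {x51}) = ∅, so x is NOT a limit point.
Collecting: A' = {x49, x50}.


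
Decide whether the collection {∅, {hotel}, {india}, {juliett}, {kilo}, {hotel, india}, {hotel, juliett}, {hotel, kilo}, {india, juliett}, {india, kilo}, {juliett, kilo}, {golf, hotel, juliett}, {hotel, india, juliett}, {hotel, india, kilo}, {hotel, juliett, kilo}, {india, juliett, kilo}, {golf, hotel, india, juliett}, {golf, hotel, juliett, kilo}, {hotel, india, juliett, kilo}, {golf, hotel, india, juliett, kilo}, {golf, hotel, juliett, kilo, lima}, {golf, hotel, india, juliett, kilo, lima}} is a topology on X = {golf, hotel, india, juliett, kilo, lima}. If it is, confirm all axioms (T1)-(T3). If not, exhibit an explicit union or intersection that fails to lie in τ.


τ IS a topology on X.

Axiom (T1): ∅ ∈ τ? Yes; X ∈ τ? Yes.
Axiom (T2/T3): check pairwise unions and intersections of members of τ.
All pairwise intersections and unions checked — each lies in τ. Therefore τ satisfies (T1), (T2), (T3): it IS a topology on X.


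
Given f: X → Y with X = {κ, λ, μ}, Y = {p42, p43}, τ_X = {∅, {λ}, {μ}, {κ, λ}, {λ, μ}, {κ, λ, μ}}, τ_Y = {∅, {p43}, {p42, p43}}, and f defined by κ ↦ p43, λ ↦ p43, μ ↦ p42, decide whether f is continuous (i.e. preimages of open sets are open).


f IS continuous.

Compute f^{-1}(U) for each U ∈ τ_Y:
  U = ∅: f^{-1}(U) = ∅ ∈ τ_X ✓.
  U = {p43}: f^{-1}(U) = {κ, λ} ∈ τ_X ✓.
  U = {p42, p43}: f^{-1}(U) = {κ, λ, μ} ∈ τ_X ✓.
Every preimage lies in τ_X, so f IS continuous.


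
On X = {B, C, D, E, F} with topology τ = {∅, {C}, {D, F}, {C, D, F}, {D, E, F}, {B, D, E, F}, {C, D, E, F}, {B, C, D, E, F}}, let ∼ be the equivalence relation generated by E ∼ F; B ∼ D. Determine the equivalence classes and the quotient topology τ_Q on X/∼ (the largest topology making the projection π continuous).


X/∼ = {[B=D], [C], [E=F]}; |τ_Q| = 4.

Equivalence classes: [B=D], [C], [E=F].
Quotient map π: X → X/∼ sends B ↦ [B=D], C ↦ [C], D ↦ [B=D], E ↦ [E=F], F ↦ [E=F].
For each subset V ⊆ X/∼, compute π^{-1}(V) ⊆ X and check whether π^{-1}(V) ∈ τ. V is open in τ_Q iff π^{-1}(V) ∈ τ.
  V = {}: π^{-1}(V) = ∅ ∈ τ ✓.
  V = {[B=D]}: π^{-1}(V) = {B, D} ∉ τ ✗.
  V = {[C]}: π^{-1}(V) = {C} ∈ τ ✓.
  V = {[B=D], [C]}: π^{-1}(V) = {B, C, D} ∉ τ ✗.
  V = {[E=F]}: π^{-1}(V) = {E, F} ∉ τ ✗.
  V = {[B=D], [E=F]}: π^{-1}(V) = {B, D, E, F} ∈ τ ✓.
  V = {[C], [E=F]}: π^{-1}(V) = {C, E, F} ∉ τ ✗.
  V = {[B=D], [C], [E=F]}: π^{-1}(V) = {B, C, D, E, F} ∈ τ ✓.
Open sets in the quotient: τ_Q = {{}, {[C]}, {[B=D], [E=F]}, {[B=D], [C], [E=F]}} (4 elements).


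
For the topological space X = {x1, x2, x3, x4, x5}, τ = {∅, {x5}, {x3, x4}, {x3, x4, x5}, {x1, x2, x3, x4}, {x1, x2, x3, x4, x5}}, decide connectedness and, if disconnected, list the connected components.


(X, τ) is disconnected; components = [{x5}, {x1, x2, x3, x4}].

Find clopen sets (U ∈ τ with X ∖ U ∈ τ):
  U = ∅, X ∖ U = {x1, x2, x3, x4, x5} — both open, so U is clopen.
  U = {x5}, X ∖ U = {x1, x2, x3, x4} — both open, so U is clopen.
  U = {x1, x2, x3, x4}, X ∖ U = {x5} — both open, so U is clopen.
  U = {x1, x2, x3, x4, x5}, X ∖ U = ∅ — both open, so U is clopen.
Nontrivial clopen(s) exist: e.g. {x1, x2, x3, x4}. So (X, τ) is disconnected.
Compute connected components by grouping points that agree on all clopens:
  component: {x5}
  component: {x1, x2, x3, x4}
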